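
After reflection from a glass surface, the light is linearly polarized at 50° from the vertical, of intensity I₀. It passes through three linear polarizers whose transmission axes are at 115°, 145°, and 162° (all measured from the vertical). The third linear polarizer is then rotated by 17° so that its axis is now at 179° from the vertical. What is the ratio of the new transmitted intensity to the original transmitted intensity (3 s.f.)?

Before rotation:
I₁ = I₀ cos²(115° − 50°) = I₀ cos²(65°) = 0.1786 I₀.
I₂ = I₁ cos²(145° − 115°) = 0.1786 I₀ · cos²(30°) = 0.134 I₀.
I₃ = I₂ cos²(162° − 145°) = 0.134 I₀ · cos²(17°) = 0.1225 I₀.
After rotation:
I₁ = I₀ cos²(115° − 50°) = I₀ cos²(65°) = 0.1786 I₀.
I₂ = I₁ cos²(145° − 115°) = 0.1786 I₀ · cos²(30°) = 0.134 I₀.
I₃ = I₂ cos²(179° − 145°) = 0.134 I₀ · cos²(34°) = 0.09207 I₀.
Ratio = 0.09207 / 0.1225 = 0.7515.

I_new/I_old ≈ 0.752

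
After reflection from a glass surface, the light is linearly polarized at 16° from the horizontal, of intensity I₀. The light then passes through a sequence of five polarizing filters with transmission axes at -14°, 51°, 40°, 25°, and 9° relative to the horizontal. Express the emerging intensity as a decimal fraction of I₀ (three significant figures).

I₁ = I₀ cos²(-14° − 16°) = I₀ cos²(30°) = 0.75 I₀.
I₂ = I₁ cos²(51° + 14°) = 0.75 I₀ · cos²(65°) = 0.134 I₀.
I₃ = I₂ cos²(40° − 51°) = 0.134 I₀ · cos²(11°) = 0.1291 I₀.
I₄ = I₃ cos²(25° − 40°) = 0.1291 I₀ · cos²(15°) = 0.1204 I₀.
I₅ = I₄ cos²(9° − 25°) = 0.1204 I₀ · cos²(16°) = 0.1113 I₀.
Transmitted fraction = 0.1113.

≈ 0.111 I₀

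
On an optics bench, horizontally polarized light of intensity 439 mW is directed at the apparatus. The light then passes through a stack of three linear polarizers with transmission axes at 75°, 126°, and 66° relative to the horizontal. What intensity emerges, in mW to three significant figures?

By Malus's law, I₁ = 439 mW · cos²(75°) = 29.41 mW.
I₂ = I₁ · cos²(51°) = 29.41 · 0.396 = 11.65 mW.
I₃ = I₂ · cos²(60°) = 11.65 · 0.25 = 2.912 mW.

I ≈ 2.91 mW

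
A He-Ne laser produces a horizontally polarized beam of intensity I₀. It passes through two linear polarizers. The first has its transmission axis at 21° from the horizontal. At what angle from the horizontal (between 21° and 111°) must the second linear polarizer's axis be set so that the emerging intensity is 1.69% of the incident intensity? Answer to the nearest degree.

θ ≈ 103°

By Malus's law, I₁ = I₀ cos²(21° − 0°) = I₀ cos²(21°) = 0.8716 I₀.
Need I₂/I₀ = 0.0169, so cos²(θ − 21°) = 0.0169 / 0.8716 = 0.01939.
θ − 21° = arccos(√0.01939) = 82.0°, giving θ ≈ 21 + 82.0 = 103.0°.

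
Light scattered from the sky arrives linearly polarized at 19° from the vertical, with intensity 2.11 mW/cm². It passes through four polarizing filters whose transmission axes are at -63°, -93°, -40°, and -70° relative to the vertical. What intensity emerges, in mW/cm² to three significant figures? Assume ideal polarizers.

By Malus's law, I₁ = 2.11 mW/cm² · cos²(82°) = 0.04087 mW/cm².
I₂ = I₁ · cos²(30°) = 0.04087 · 0.75 = 0.03065 mW/cm².
I₃ = I₂ · cos²(53°) = 0.03065 · 0.3622 = 0.0111 mW/cm².
I₄ = I₃ · cos²(30°) = 0.0111 · 0.75 = 0.008326 mW/cm².

I ≈ 0.00833 mW/cm²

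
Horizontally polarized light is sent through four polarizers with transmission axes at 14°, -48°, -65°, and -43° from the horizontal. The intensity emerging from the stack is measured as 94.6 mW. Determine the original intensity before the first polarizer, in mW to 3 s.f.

I₀ ≈ 580 mW

By Malus's law, I₁ = I₀ cos²(14° − 0°) = I₀ cos²(14°) = 0.9415 I₀.
I₂ = I₁ cos²(-48° − 14°) = 0.9415 I₀ · cos²(62°) = 0.2075 I₀.
I₃ = I₂ cos²(-65° + 48°) = 0.2075 I₀ · cos²(17°) = 0.1898 I₀.
I₄ = I₃ cos²(-43° + 65°) = 0.1898 I₀ · cos²(22°) = 0.1631 I₀.
So 94.6 mW = 0.1631 I₀, giving I₀ = 94.6/0.1631 = 579.9 mW.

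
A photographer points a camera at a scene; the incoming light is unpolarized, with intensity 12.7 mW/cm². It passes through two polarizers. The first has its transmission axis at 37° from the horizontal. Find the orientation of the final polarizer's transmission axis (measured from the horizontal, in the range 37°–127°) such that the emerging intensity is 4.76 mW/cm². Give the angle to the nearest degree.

θ ≈ 67°

Unpolarized light through the first polarizer → I₁ = ½ I₀, now polarized at 37°.
Target fraction: 4.76 / 12.7 mW/cm² = 0.3748 of I₀.
Need I₂/I₀ = 0.3748, so cos²(θ − 37°) = 0.3748 / 0.5 = 0.7496.
θ − 37° = arccos(√0.7496) = 30.0°, giving θ ≈ 37 + 30.0 = 67.0°.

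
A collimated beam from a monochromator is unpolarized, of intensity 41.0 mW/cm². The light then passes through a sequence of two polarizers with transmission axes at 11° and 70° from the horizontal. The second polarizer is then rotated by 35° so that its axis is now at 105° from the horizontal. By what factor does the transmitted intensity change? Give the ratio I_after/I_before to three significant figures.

I_new/I_old ≈ 0.0183

Before rotation:
Unpolarized light through the first polarizer → I₁ = ½ I₀, now polarized at 11°.
I₂ = I₁ cos²(70° − 11°) = 0.5 I₀ · cos²(59°) = 0.1326 I₀.
After rotation:
Unpolarized light through the first polarizer → I₁ = ½ I₀, now polarized at 11°.
Angle between axes 1 and 2: 86°. I₂ = 0.5 I₀ · cos²(86°) = 0.002433 I₀.
Ratio = 0.002433 / 0.1326 = 0.01834.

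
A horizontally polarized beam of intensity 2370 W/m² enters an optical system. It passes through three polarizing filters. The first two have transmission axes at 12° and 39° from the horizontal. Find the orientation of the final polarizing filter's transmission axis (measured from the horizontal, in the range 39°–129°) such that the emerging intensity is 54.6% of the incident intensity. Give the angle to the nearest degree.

θ ≈ 71°

I₁ = I₀ cos²(12° − 0°) = I₀ cos²(12°) = 0.9568 I₀.
I₂ = I₁ cos²(39° − 12°) = 0.9568 I₀ · cos²(27°) = 0.7596 I₀.
Need I₃/I₀ = 0.546, so cos²(θ − 39°) = 0.546 / 0.7596 = 0.7188.
θ − 39° = arccos(√0.7188) = 32.0°, giving θ ≈ 39 + 32.0 = 71.0°.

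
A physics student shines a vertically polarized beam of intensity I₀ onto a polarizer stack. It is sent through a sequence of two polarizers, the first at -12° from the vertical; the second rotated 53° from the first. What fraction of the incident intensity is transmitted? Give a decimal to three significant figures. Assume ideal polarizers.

≈ 0.347 I₀

I₁ = I₀ cos²(-12° − 0°) = I₀ cos²(12°) = 0.9568 I₀.
I₂ = I₁ cos²(53°) = 0.9568 · 0.3622 I₀ = 0.3465 I₀.
Transmitted fraction = 0.3465.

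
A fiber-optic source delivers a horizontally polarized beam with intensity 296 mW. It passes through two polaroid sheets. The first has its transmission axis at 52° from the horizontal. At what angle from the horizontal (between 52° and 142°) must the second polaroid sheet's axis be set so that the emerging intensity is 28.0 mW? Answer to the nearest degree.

I₁ = I₀ cos²(52° − 0°) = I₀ cos²(52°) = 0.379 I₀.
Target fraction: 28.0 / 296 mW = 0.09459 of I₀.
Need I₂/I₀ = 0.09459, so cos²(θ − 52°) = 0.09459 / 0.379 = 0.2496.
θ − 52° = arccos(√0.2496) = 60.0°, giving θ ≈ 52 + 60.0 = 112.0°.

θ ≈ 112°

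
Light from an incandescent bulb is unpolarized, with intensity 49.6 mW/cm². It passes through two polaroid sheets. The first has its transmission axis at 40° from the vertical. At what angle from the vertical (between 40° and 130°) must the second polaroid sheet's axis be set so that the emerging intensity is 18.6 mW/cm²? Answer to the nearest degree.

θ ≈ 70°

Unpolarized light through the first polarizer → I₁ = ½ I₀, now polarized at 40°.
Target fraction: 18.6 / 49.6 mW/cm² = 0.375 of I₀.
Need I₂/I₀ = 0.375, so cos²(θ − 40°) = 0.375 / 0.5 = 0.75.
θ − 40° = arccos(√0.75) = 30.0°, giving θ ≈ 40 + 30.0 = 70.0°.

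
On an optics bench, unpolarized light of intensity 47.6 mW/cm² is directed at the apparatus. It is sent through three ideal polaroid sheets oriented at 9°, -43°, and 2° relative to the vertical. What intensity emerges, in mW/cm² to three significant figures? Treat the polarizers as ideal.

I ≈ 4.51 mW/cm²

Unpolarized light through the first polarizer → I₁ = 47.6 mW/cm²/2 = 23.8 mW/cm², polarized at 9°.
I₂ = I₁ · cos²(52°) = 23.8 · 0.379 = 9.021 mW/cm².
I₃ = I₂ · cos²(45°) = 9.021 · 0.5 = 4.511 mW/cm².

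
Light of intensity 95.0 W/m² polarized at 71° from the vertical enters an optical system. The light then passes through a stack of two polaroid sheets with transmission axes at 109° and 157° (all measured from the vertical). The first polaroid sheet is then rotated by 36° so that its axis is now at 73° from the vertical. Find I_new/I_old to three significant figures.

I_new/I_old ≈ 0.0393

Before rotation:
I₁ = I₀ cos²(109° − 71°) = I₀ cos²(38°) = 0.621 I₀.
I₂ = I₁ cos²(157° − 109°) = 0.621 I₀ · cos²(48°) = 0.278 I₀.
After rotation:
I₁ = I₀ cos²(73° − 71°) = I₀ cos²(2°) = 0.9988 I₀.
I₂ = I₁ cos²(157° − 73°) = 0.9988 I₀ · cos²(84°) = 0.01091 I₀.
Ratio = 0.01091 / 0.278 = 0.03925.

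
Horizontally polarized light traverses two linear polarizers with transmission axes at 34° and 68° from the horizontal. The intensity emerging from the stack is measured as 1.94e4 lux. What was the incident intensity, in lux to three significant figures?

By Malus's law, I₁ = I₀ cos²(34° − 0°) = I₀ cos²(34°) = 0.6873 I₀.
I₂ = I₁ cos²(68° − 34°) = 0.6873 I₀ · cos²(34°) = 0.4724 I₀.
So 1.94e4 lux = 0.4724 I₀, giving I₀ = 1.94e4/0.4724 = 4.107e+04 lux.

I₀ ≈ 4.11e4 lux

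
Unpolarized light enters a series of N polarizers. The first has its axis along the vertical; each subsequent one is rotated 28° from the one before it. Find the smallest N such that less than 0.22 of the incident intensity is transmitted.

N = 5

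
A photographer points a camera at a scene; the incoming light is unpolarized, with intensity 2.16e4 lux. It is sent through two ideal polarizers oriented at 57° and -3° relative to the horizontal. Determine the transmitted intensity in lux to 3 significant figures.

I ≈ 2700 lux

Unpolarized light through the first polarizer → I₁ = 2.16e4 lux/2 = 1.08e+04 lux, polarized at 57°.
I₂ = I₁ · cos²(60°) = 1.08e+04 · 0.25 = 2700 lux.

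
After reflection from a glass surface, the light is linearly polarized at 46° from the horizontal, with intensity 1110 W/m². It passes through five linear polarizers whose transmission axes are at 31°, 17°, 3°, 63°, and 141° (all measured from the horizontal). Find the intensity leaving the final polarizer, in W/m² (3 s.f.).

I ≈ 9.92 W/m²

By Malus's law, I₁ = 1110 W/m² · cos²(15°) = 1036 W/m².
I₂ = I₁ · cos²(14°) = 1036 · 0.9415 = 975 W/m².
I₃ = I₂ · cos²(14°) = 975 · 0.9415 = 918 W/m².
I₄ = I₃ · cos²(60°) = 918 · 0.25 = 229.5 W/m².
I₅ = I₄ · cos²(78°) = 229.5 · 0.04323 = 9.92 W/m².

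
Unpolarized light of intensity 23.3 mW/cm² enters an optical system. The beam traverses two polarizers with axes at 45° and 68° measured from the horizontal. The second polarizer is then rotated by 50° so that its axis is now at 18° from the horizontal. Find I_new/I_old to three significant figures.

I_new/I_old ≈ 0.937

Before rotation:
Unpolarized light through the first polarizer → I₁ = ½ I₀, now polarized at 45°.
I₂ = I₁ cos²(68° − 45°) = 0.5 I₀ · cos²(23°) = 0.4237 I₀.
After rotation:
Unpolarized light through the first polarizer → I₁ = ½ I₀, now polarized at 45°.
I₂ = I₁ cos²(18° − 45°) = 0.5 I₀ · cos²(27°) = 0.3969 I₀.
Ratio = 0.3969 / 0.4237 = 0.9369.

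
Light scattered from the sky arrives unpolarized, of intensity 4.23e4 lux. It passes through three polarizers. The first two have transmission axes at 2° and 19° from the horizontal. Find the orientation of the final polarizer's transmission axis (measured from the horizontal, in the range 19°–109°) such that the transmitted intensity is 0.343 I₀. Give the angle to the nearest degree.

Unpolarized light through the first polarizer → I₁ = ½ I₀, now polarized at 2°.
I₂ = I₁ cos²(19° − 2°) = 0.5 I₀ · cos²(17°) = 0.4573 I₀.
Need I₃/I₀ = 0.343, so cos²(θ − 19°) = 0.343 / 0.4573 = 0.7501.
θ − 19° = arccos(√0.7501) = 30.0°, giving θ ≈ 19 + 30.0 = 49.0°.

θ ≈ 49°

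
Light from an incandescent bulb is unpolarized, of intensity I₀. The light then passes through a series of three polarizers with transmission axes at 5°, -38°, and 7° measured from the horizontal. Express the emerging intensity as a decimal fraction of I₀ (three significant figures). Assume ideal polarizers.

≈ 0.134 I₀

Unpolarized light through the first polarizer → I₁ = ½ I₀, now polarized at 5°.
I₂ = I₁ cos²(-38° − 5°) = 0.5 I₀ · cos²(43°) = 0.2674 I₀.
I₃ = I₂ cos²(7° + 38°) = 0.2674 I₀ · cos²(45°) = 0.1337 I₀.
Transmitted fraction = 0.1337.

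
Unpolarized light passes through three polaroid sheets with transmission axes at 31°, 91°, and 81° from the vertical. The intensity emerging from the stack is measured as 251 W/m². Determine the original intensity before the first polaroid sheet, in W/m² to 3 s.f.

Unpolarized light through the first polarizer → I₁ = ½ I₀, now polarized at 31°.
I₂ = I₁ cos²(91° − 31°) = 0.5 I₀ · cos²(60°) = 0.125 I₀.
I₃ = I₂ cos²(81° − 91°) = 0.125 I₀ · cos²(10°) = 0.1212 I₀.
So 251 W/m² = 0.1212 I₀, giving I₀ = 251/0.1212 = 2070 W/m².

I₀ ≈ 2070 W/m²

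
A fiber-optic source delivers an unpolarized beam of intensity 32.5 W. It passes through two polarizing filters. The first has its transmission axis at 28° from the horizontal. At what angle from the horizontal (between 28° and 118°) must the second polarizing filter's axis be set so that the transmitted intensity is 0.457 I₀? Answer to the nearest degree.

Unpolarized light through the first polarizer → I₁ = ½ I₀, now polarized at 28°.
Need I₂/I₀ = 0.457, so cos²(θ − 28°) = 0.457 / 0.5 = 0.914.
θ − 28° = arccos(√0.914) = 17.1°, giving θ ≈ 28 + 17.1 = 45.1°.

θ ≈ 45°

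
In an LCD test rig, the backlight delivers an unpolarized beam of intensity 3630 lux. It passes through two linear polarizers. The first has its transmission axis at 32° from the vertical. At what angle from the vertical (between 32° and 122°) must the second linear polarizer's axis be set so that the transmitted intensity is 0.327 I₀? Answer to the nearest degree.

Unpolarized light through the first polarizer → I₁ = ½ I₀, now polarized at 32°.
Need I₂/I₀ = 0.327, so cos²(θ − 32°) = 0.327 / 0.5 = 0.654.
θ − 32° = arccos(√0.654) = 36.0°, giving θ ≈ 32 + 36.0 = 68.0°.

θ ≈ 68°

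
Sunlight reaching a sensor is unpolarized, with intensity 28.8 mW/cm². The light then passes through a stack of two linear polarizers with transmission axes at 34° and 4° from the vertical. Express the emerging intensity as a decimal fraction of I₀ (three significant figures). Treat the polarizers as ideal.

I/I₀ ≈ 0.375

Unpolarized light through the first polarizer → I₁ = 28.8 mW/cm²/2 = 14.4 mW/cm², polarized at 34°.
I₂ = I₁ · cos²(30°) = 14.4 · 0.75 = 10.8 mW/cm².
Transmitted fraction = 0.375.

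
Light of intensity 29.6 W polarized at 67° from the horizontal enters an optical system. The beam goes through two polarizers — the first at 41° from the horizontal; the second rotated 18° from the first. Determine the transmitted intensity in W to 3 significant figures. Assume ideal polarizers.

By Malus's law, I₁ = 29.6 W · cos²(26°) = 23.91 W.
I₂ = I₁ · cos²(18°) = 23.91 · 0.9045 = 21.63 W.

I ≈ 21.6 W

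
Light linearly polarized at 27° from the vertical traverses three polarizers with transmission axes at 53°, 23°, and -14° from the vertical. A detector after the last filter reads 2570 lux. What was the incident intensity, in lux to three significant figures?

I₀ ≈ 6650 lux

By Malus's law, I₁ = I₀ cos²(53° − 27°) = I₀ cos²(26°) = 0.8078 I₀.
I₂ = I₁ cos²(23° − 53°) = 0.8078 I₀ · cos²(30°) = 0.6059 I₀.
I₃ = I₂ cos²(-14° − 23°) = 0.6059 I₀ · cos²(37°) = 0.3864 I₀.
So 2570 lux = 0.3864 I₀, giving I₀ = 2570/0.3864 = 6650 lux.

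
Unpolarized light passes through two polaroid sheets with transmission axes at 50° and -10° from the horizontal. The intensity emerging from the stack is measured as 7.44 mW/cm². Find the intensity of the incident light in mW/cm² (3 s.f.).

I₀ ≈ 59.5 mW/cm²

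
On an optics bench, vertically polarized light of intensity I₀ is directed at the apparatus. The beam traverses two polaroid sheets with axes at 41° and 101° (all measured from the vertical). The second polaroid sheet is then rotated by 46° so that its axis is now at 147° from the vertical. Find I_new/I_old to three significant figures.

Before rotation:
I₁ = I₀ cos²(41° − 0°) = I₀ cos²(41°) = 0.5696 I₀.
I₂ = I₁ cos²(101° − 41°) = 0.5696 I₀ · cos²(60°) = 0.1424 I₀.
After rotation:
I₁ = I₀ cos²(41° − 0°) = I₀ cos²(41°) = 0.5696 I₀.
Angle between axes 1 and 2: 74°. I₂ = 0.5696 I₀ · cos²(74°) = 0.04327 I₀.
Ratio = 0.04327 / 0.1424 = 0.3039.

I_new/I_old ≈ 0.304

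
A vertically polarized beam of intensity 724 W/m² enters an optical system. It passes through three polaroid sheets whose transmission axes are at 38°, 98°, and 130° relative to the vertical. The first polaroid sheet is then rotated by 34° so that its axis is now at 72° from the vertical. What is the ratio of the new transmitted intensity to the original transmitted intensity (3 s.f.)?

I_new/I_old ≈ 0.497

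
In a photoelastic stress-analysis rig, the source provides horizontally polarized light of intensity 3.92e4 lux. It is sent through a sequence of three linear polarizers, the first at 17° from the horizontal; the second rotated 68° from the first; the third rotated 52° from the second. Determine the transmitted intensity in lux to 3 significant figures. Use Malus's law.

By Malus's law, I₁ = 3.92e4 lux · cos²(17°) = 3.585e+04 lux.
I₂ = I₁ · cos²(68°) = 3.585e+04 · 0.1403 = 5031 lux.
I₃ = I₂ · cos²(52°) = 5031 · 0.379 = 1907 lux.

I ≈ 1910 lux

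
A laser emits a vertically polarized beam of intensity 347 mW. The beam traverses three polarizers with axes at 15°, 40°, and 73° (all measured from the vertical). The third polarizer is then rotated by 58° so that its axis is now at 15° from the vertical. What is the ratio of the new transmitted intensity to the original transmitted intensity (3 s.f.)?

I_new/I_old ≈ 1.17

Before rotation:
By Malus's law, I₁ = I₀ cos²(15° − 0°) = I₀ cos²(15°) = 0.933 I₀.
I₂ = I₁ cos²(40° − 15°) = 0.933 I₀ · cos²(25°) = 0.7664 I₀.
I₃ = I₂ cos²(73° − 40°) = 0.7664 I₀ · cos²(33°) = 0.539 I₀.
After rotation:
I₁ = I₀ cos²(15° − 0°) = I₀ cos²(15°) = 0.933 I₀.
I₂ = I₁ cos²(40° − 15°) = 0.933 I₀ · cos²(25°) = 0.7664 I₀.
I₃ = I₂ cos²(15° − 40°) = 0.7664 I₀ · cos²(25°) = 0.6295 I₀.
Ratio = 0.6295 / 0.539 = 1.168.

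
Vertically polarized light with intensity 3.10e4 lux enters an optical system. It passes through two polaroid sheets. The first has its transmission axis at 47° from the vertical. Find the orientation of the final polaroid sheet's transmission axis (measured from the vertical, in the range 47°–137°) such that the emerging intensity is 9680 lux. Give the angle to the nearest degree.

I₁ = I₀ cos²(47° − 0°) = I₀ cos²(47°) = 0.4651 I₀.
Target fraction: 9680 / 3.10e4 lux = 0.3123 of I₀.
Need I₂/I₀ = 0.3123, so cos²(θ − 47°) = 0.3123 / 0.4651 = 0.6713.
θ − 47° = arccos(√0.6713) = 35.0°, giving θ ≈ 47 + 35.0 = 82.0°.

θ ≈ 82°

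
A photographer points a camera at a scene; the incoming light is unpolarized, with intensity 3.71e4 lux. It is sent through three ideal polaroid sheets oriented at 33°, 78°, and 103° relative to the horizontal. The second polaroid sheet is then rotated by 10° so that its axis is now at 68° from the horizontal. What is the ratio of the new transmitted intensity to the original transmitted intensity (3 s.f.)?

I_new/I_old ≈ 1.10

Before rotation:
Unpolarized light through the first polarizer → I₁ = ½ I₀, now polarized at 33°.
I₂ = I₁ cos²(78° − 33°) = 0.5 I₀ · cos²(45°) = 0.25 I₀.
I₃ = I₂ cos²(103° − 78°) = 0.25 I₀ · cos²(25°) = 0.2053 I₀.
After rotation:
Unpolarized light through the first polarizer → I₁ = ½ I₀, now polarized at 33°.
I₂ = I₁ cos²(68° − 33°) = 0.5 I₀ · cos²(35°) = 0.3355 I₀.
I₃ = I₂ cos²(103° − 68°) = 0.3355 I₀ · cos²(35°) = 0.2251 I₀.
Ratio = 0.2251 / 0.2053 = 1.096.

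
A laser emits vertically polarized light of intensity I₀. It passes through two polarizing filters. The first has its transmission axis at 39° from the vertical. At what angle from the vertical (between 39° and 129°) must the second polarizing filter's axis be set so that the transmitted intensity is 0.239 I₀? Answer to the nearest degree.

By Malus's law, I₁ = I₀ cos²(39° − 0°) = I₀ cos²(39°) = 0.604 I₀.
Need I₂/I₀ = 0.239, so cos²(θ − 39°) = 0.239 / 0.604 = 0.3957.
θ − 39° = arccos(√0.3957) = 51.0°, giving θ ≈ 39 + 51.0 = 90.0°.

θ ≈ 90°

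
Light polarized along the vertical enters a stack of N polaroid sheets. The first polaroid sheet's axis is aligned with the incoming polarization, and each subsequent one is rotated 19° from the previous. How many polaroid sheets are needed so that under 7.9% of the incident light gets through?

N = 24

First polarizer is aligned with the polarization: full transmission.
Each further stage multiplies by cos²(19°) = 0.894.
After N polarizers: T = 0.894^(N−1). Require T < 0.079 ⇒ N−1 > ln(0.079)/ln(0.894) = 22.65, so N−1 ≥ 23 and N = 24.
Check: N=24 gives T = 0.076 < 0.079; N=23 gives T = 0.08501.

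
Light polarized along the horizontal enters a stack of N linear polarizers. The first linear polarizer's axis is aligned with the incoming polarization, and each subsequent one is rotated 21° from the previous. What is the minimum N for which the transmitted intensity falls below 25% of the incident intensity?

N = 12

First polarizer is aligned with the polarization: full transmission.
Each further stage multiplies by cos²(21°) = 0.8716.
After N polarizers: T = 0.8716^(N−1). Require T < 0.25 ⇒ N−1 > ln(0.25)/ln(0.8716) = 10.09, so N−1 ≥ 11 and N = 12.
Check: N=12 gives T = 0.2205 < 0.25; N=11 gives T = 0.253.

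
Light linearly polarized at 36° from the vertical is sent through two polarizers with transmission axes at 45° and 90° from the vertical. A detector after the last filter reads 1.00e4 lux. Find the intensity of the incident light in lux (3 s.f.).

By Malus's law, I₁ = I₀ cos²(45° − 36°) = I₀ cos²(9°) = 0.9755 I₀.
I₂ = I₁ cos²(90° − 45°) = 0.9755 I₀ · cos²(45°) = 0.4878 I₀.
So 1.00e4 lux = 0.4878 I₀, giving I₀ = 1.00e4/0.4878 = 2.05e+04 lux.

I₀ ≈ 2.05e4 lux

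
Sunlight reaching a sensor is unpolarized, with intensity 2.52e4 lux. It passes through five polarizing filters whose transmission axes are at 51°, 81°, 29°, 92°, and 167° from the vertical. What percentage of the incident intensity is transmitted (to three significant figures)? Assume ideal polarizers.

Unpolarized light through the first polarizer → I₁ = 2.52e4 lux/2 = 1.26e+04 lux, polarized at 51°.
I₂ = I₁ · cos²(30°) = 1.26e+04 · 0.75 = 9450 lux.
I₃ = I₂ · cos²(52°) = 9450 · 0.379 = 3582 lux.
I₄ = I₃ · cos²(63°) = 3582 · 0.2061 = 738.3 lux.
I₅ = I₄ · cos²(75°) = 738.3 · 0.06699 = 49.45 lux.
That is 0.1962% of the incident intensity.

≈ 0.196%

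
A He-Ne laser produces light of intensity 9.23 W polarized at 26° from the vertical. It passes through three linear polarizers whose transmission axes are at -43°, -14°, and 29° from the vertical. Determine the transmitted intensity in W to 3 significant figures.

I₁ = 9.23 W · cos²(69°) = 1.185 W.
I₂ = I₁ · cos²(29°) = 1.185 · 0.765 = 0.9068 W.
I₃ = I₂ · cos²(43°) = 0.9068 · 0.5349 = 0.485 W.

I ≈ 0.485 W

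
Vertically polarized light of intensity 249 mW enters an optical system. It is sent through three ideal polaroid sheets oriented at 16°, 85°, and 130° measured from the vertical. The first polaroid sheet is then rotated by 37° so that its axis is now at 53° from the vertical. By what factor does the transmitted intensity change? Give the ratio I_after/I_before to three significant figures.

I_new/I_old ≈ 2.19

Before rotation:
By Malus's law, I₁ = I₀ cos²(16° − 0°) = I₀ cos²(16°) = 0.924 I₀.
I₂ = I₁ cos²(85° − 16°) = 0.924 I₀ · cos²(69°) = 0.1187 I₀.
I₃ = I₂ cos²(130° − 85°) = 0.1187 I₀ · cos²(45°) = 0.05934 I₀.
After rotation:
I₁ = I₀ cos²(53° − 0°) = I₀ cos²(53°) = 0.3622 I₀.
I₂ = I₁ cos²(85° − 53°) = 0.3622 I₀ · cos²(32°) = 0.2605 I₀.
I₃ = I₂ cos²(130° − 85°) = 0.2605 I₀ · cos²(45°) = 0.1302 I₀.
Ratio = 0.1302 / 0.05934 = 2.195.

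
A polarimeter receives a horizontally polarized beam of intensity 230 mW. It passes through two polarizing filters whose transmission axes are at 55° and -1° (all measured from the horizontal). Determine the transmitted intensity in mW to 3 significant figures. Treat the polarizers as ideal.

I ≈ 23.7 mW

I₁ = 230 mW · cos²(55°) = 75.67 mW.
I₂ = I₁ · cos²(56°) = 75.67 · 0.3127 = 23.66 mW.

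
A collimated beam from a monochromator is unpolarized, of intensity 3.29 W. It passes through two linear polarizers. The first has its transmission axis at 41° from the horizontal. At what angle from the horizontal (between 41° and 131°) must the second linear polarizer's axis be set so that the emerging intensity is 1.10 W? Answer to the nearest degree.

Unpolarized light through the first polarizer → I₁ = ½ I₀, now polarized at 41°.
Target fraction: 1.10 / 3.29 W = 0.3343 of I₀.
Need I₂/I₀ = 0.3343, so cos²(θ − 41°) = 0.3343 / 0.5 = 0.6687.
θ − 41° = arccos(√0.6687) = 35.1°, giving θ ≈ 41 + 35.1 = 76.1°.

θ ≈ 76°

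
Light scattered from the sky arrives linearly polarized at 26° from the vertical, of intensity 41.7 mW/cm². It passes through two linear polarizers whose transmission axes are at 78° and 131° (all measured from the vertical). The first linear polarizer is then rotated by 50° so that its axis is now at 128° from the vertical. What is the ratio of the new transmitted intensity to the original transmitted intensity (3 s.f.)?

I_new/I_old ≈ 0.314

Before rotation:
By Malus's law, I₁ = I₀ cos²(78° − 26°) = I₀ cos²(52°) = 0.379 I₀.
I₂ = I₁ cos²(131° − 78°) = 0.379 I₀ · cos²(53°) = 0.1373 I₀.
After rotation:
I₁ = I₀ cos²(128° − 26°) = I₀ cos²(78°) = 0.04323 I₀.
I₂ = I₁ cos²(131° − 128°) = 0.04323 I₀ · cos²(3°) = 0.04311 I₀.
Ratio = 0.04311 / 0.1373 = 0.314.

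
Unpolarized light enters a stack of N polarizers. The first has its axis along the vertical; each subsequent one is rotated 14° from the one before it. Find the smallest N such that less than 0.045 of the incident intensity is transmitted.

First polarizer halves the unpolarized light: factor 1/2.
Each further stage multiplies by cos²(14°) = 0.9415.
After N polarizers: T = 0.5·0.9415^(N−1). Require T < 0.045 ⇒ N−1 > ln(0.045/0.5)/ln(0.9415) = 39.93, so N−1 ≥ 40 and N = 41.
Check: N=41 gives T = 0.0448 < 0.045; N=40 gives T = 0.04759.

N = 41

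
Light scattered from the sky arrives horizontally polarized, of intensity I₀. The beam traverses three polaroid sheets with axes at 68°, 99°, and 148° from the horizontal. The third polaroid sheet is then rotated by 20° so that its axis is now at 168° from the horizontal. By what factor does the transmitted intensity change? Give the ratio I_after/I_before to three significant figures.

I_new/I_old ≈ 0.298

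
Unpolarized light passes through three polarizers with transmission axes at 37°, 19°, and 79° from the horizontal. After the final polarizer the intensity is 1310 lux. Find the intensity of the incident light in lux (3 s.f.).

Unpolarized light through the first polarizer → I₁ = ½ I₀, now polarized at 37°.
I₂ = I₁ cos²(19° − 37°) = 0.5 I₀ · cos²(18°) = 0.4523 I₀.
I₃ = I₂ cos²(79° − 19°) = 0.4523 I₀ · cos²(60°) = 0.1131 I₀.
So 1310 lux = 0.1131 I₀, giving I₀ = 1310/0.1131 = 1.159e+04 lux.

I₀ ≈ 1.16e4 lux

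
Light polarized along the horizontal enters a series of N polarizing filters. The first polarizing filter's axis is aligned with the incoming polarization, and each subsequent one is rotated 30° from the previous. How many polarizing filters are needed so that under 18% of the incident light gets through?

N = 7

First polarizer is aligned with the polarization: full transmission.
Each further stage multiplies by cos²(30°) = 0.75.
After N polarizers: T = 0.75^(N−1). Require T < 0.18 ⇒ N−1 > ln(0.18)/ln(0.75) = 5.96, so N−1 ≥ 6 and N = 7.
Check: N=7 gives T = 0.178 < 0.18; N=6 gives T = 0.2373.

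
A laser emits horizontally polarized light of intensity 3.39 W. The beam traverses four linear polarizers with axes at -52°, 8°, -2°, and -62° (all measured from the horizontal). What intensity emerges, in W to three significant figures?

I ≈ 0.0779 W

I₁ = 3.39 W · cos²(52°) = 1.285 W.
I₂ = I₁ · cos²(60°) = 1.285 · 0.25 = 0.3212 W.
I₃ = I₂ · cos²(10°) = 0.3212 · 0.9698 = 0.3115 W.
I₄ = I₃ · cos²(60°) = 0.3115 · 0.25 = 0.07789 W.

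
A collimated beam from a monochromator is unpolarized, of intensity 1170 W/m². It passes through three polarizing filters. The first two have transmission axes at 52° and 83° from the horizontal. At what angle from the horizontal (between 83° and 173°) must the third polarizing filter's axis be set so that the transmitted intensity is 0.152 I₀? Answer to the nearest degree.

θ ≈ 133°

Unpolarized light through the first polarizer → I₁ = ½ I₀, now polarized at 52°.
I₂ = I₁ cos²(83° − 52°) = 0.5 I₀ · cos²(31°) = 0.3674 I₀.
Need I₃/I₀ = 0.152, so cos²(θ − 83°) = 0.152 / 0.3674 = 0.4138.
θ − 83° = arccos(√0.4138) = 50.0°, giving θ ≈ 83 + 50.0 = 133.0°.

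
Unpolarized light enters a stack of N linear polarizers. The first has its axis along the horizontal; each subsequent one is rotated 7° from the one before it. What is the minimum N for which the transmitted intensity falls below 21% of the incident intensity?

First polarizer halves the unpolarized light: factor 1/2.
Each further stage multiplies by cos²(7°) = 0.9851.
After N polarizers: T = 0.5·0.9851^(N−1). Require T < 0.21 ⇒ N−1 > ln(0.21/0.5)/ln(0.9851) = 57.97, so N−1 ≥ 58 and N = 59.
Check: N=59 gives T = 0.2099 < 0.21; N=58 gives T = 0.2131.

N = 59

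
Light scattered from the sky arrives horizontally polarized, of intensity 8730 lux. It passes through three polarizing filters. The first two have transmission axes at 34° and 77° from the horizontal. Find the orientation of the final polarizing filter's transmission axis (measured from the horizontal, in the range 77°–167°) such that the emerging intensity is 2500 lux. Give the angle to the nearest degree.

By Malus's law, I₁ = I₀ cos²(34° − 0°) = I₀ cos²(34°) = 0.6873 I₀.
I₂ = I₁ cos²(77° − 34°) = 0.6873 I₀ · cos²(43°) = 0.3676 I₀.
Target fraction: 2500 / 8730 lux = 0.2864 of I₀.
Need I₃/I₀ = 0.2864, so cos²(θ − 77°) = 0.2864 / 0.3676 = 0.779.
θ − 77° = arccos(√0.779) = 28.0°, giving θ ≈ 77 + 28.0 = 105.0°.

θ ≈ 105°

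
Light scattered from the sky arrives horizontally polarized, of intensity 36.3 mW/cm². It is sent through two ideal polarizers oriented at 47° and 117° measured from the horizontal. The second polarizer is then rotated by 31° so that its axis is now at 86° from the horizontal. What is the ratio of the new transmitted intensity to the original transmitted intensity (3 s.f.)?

Before rotation:
I₁ = I₀ cos²(47° − 0°) = I₀ cos²(47°) = 0.4651 I₀.
I₂ = I₁ cos²(117° − 47°) = 0.4651 I₀ · cos²(70°) = 0.05441 I₀.
After rotation:
I₁ = I₀ cos²(47° − 0°) = I₀ cos²(47°) = 0.4651 I₀.
I₂ = I₁ cos²(86° − 47°) = 0.4651 I₀ · cos²(39°) = 0.2809 I₀.
Ratio = 0.2809 / 0.05441 = 5.163.

I_new/I_old ≈ 5.16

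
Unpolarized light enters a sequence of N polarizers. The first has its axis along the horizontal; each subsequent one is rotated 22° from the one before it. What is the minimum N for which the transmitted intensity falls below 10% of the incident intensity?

First polarizer halves the unpolarized light: factor 1/2.
Each further stage multiplies by cos²(22°) = 0.8597.
After N polarizers: T = 0.5·0.8597^(N−1). Require T < 0.10 ⇒ N−1 > ln(0.10/0.5)/ln(0.8597) = 10.64, so N−1 ≥ 11 and N = 12.
Check: N=12 gives T = 0.09476 < 0.10; N=11 gives T = 0.1102.

N = 12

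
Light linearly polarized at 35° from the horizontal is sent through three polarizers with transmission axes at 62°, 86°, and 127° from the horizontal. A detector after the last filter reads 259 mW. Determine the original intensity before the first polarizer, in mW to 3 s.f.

I₁ = I₀ cos²(62° − 35°) = I₀ cos²(27°) = 0.7939 I₀.
I₂ = I₁ cos²(86° − 62°) = 0.7939 I₀ · cos²(24°) = 0.6626 I₀.
I₃ = I₂ cos²(127° − 86°) = 0.6626 I₀ · cos²(41°) = 0.3774 I₀.
So 259 mW = 0.3774 I₀, giving I₀ = 259/0.3774 = 686.3 mW.

I₀ ≈ 686 mW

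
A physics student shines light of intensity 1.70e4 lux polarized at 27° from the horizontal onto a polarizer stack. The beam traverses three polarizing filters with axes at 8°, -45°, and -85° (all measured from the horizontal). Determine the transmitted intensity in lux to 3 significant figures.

I₁ = 1.70e4 lux · cos²(19°) = 1.52e+04 lux.
I₂ = I₁ · cos²(53°) = 1.52e+04 · 0.3622 = 5504 lux.
I₃ = I₂ · cos²(40°) = 5504 · 0.5868 = 3230 lux.

I ≈ 3230 lux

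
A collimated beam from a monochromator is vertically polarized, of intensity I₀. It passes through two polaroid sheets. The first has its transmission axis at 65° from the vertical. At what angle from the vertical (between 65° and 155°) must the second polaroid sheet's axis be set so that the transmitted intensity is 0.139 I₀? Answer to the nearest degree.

θ ≈ 93°

By Malus's law, I₁ = I₀ cos²(65° − 0°) = I₀ cos²(65°) = 0.1786 I₀.
Need I₂/I₀ = 0.139, so cos²(θ − 65°) = 0.139 / 0.1786 = 0.7782.
θ − 65° = arccos(√0.7782) = 28.1°, giving θ ≈ 65 + 28.1 = 93.1°.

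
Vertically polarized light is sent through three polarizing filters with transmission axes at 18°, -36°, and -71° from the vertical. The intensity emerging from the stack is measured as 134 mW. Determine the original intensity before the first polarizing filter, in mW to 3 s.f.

I₀ ≈ 639 mW

By Malus's law, I₁ = I₀ cos²(18° − 0°) = I₀ cos²(18°) = 0.9045 I₀.
I₂ = I₁ cos²(-36° − 18°) = 0.9045 I₀ · cos²(54°) = 0.3125 I₀.
I₃ = I₂ cos²(-71° + 36°) = 0.3125 I₀ · cos²(35°) = 0.2097 I₀.
So 134 mW = 0.2097 I₀, giving I₀ = 134/0.2097 = 639 mW.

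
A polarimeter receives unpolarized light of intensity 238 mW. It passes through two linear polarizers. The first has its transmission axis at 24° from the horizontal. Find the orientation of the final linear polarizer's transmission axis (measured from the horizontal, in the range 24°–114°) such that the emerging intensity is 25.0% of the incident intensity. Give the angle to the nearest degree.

Unpolarized light through the first polarizer → I₁ = ½ I₀, now polarized at 24°.
Need I₂/I₀ = 0.25, so cos²(θ − 24°) = 0.25 / 0.5 = 0.5.
θ − 24° = arccos(√0.5) = 45.0°, giving θ ≈ 24 + 45.0 = 69.0°.

θ ≈ 69°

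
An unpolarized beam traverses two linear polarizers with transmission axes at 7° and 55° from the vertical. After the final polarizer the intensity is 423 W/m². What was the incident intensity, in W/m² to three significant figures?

Unpolarized light through the first polarizer → I₁ = ½ I₀, now polarized at 7°.
I₂ = I₁ cos²(55° − 7°) = 0.5 I₀ · cos²(48°) = 0.2239 I₀.
So 423 W/m² = 0.2239 I₀, giving I₀ = 423/0.2239 = 1890 W/m².

I₀ ≈ 1890 W/m²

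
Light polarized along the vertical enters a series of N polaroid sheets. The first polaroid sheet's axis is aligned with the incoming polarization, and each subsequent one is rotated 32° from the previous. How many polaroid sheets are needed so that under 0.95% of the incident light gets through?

N = 16

First polarizer is aligned with the polarization: full transmission.
Each further stage multiplies by cos²(32°) = 0.7192.
After N polarizers: T = 0.7192^(N−1). Require T < 0.0095 ⇒ N−1 > ln(0.0095)/ln(0.7192) = 14.13, so N−1 ≥ 15 and N = 16.
Check: N=16 gives T = 0.007122 < 0.0095; N=15 gives T = 0.009903.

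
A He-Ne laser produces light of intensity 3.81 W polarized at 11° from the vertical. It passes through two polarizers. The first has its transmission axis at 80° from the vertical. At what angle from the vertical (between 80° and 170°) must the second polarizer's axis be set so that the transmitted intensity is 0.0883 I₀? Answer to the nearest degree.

I₁ = I₀ cos²(80° − 11°) = I₀ cos²(69°) = 0.1284 I₀.
Need I₂/I₀ = 0.0883, so cos²(θ − 80°) = 0.0883 / 0.1284 = 0.6875.
θ − 80° = arccos(√0.6875) = 34.0°, giving θ ≈ 80 + 34.0 = 114.0°.

θ ≈ 114°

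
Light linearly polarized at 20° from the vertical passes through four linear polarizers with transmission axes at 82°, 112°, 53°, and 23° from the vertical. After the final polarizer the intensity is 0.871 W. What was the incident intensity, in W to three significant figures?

I₁ = I₀ cos²(82° − 20°) = I₀ cos²(62°) = 0.2204 I₀.
I₂ = I₁ cos²(112° − 82°) = 0.2204 I₀ · cos²(30°) = 0.1653 I₀.
I₃ = I₂ cos²(53° − 112°) = 0.1653 I₀ · cos²(59°) = 0.04385 I₀.
I₄ = I₃ cos²(23° − 53°) = 0.04385 I₀ · cos²(30°) = 0.03289 I₀.
So 0.871 W = 0.03289 I₀, giving I₀ = 0.871/0.03289 = 26.48 W.

I₀ ≈ 26.5 W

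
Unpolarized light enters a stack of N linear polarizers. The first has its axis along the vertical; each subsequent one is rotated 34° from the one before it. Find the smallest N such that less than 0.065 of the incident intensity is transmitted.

N = 7

First polarizer halves the unpolarized light: factor 1/2.
Each further stage multiplies by cos²(34°) = 0.6873.
After N polarizers: T = 0.5·0.6873^(N−1). Require T < 0.065 ⇒ N−1 > ln(0.065/0.5)/ln(0.6873) = 5.44, so N−1 ≥ 6 and N = 7.
Check: N=7 gives T = 0.05271 < 0.065; N=6 gives T = 0.07669.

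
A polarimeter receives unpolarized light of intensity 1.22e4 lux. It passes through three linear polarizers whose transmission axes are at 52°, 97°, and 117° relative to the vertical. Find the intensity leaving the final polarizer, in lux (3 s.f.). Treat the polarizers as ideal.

I ≈ 2690 lux

Unpolarized light through the first polarizer → I₁ = 1.22e4 lux/2 = 6100 lux, polarized at 52°.
I₂ = I₁ · cos²(45°) = 6100 · 0.5 = 3050 lux.
I₃ = I₂ · cos²(20°) = 3050 · 0.883 = 2693 lux.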